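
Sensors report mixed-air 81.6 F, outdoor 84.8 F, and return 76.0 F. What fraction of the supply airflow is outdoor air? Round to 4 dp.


frac = (81.6 - 76.0) / (84.8 - 76.0) = 0.6364

0.6364


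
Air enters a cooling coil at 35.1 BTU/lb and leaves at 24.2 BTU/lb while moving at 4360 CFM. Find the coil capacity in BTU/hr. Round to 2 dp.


Q = 4.5 * 4360 * (35.1 - 24.2) = 213858.00 BTU/hr

213858.00 BTU/hr


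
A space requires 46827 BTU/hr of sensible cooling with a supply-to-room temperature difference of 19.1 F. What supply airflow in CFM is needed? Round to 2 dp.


CFM = 46827 / (1.08 * 19.1) = 2270.07

2270.07 CFM


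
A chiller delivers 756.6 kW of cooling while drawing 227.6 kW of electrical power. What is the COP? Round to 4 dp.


COP = 756.6 / 227.6 = 3.3243

3.3243


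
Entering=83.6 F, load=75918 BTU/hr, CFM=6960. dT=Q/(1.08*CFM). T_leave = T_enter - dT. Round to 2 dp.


dT = 75918/(1.08*6960) = 10.0998
T_leave = 83.6 - 10.0998 = 73.50 F

73.50 F


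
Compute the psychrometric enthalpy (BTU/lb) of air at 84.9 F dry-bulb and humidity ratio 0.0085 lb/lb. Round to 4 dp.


h = 0.24*84.9 + 0.0085*(1061+0.444*84.9) = 29.7149 BTU/lb

29.7149 BTU/lb


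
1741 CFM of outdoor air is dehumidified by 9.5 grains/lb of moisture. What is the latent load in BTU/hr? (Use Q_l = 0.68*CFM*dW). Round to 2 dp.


Q = 0.68 * 1741 * 9.5 = 11246.86 BTU/hr

11246.86 BTU/hr


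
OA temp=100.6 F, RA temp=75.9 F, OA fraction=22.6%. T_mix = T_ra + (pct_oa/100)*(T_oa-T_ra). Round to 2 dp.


T_mix = 75.9 + (22.6/100)*(100.6-75.9) = 81.48 F

81.48 F


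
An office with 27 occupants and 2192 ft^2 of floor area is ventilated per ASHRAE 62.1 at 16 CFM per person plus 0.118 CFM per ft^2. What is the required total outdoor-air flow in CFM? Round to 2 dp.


Total = 27*16 + 2192*0.118 = 690.66 CFM

690.66 CFM


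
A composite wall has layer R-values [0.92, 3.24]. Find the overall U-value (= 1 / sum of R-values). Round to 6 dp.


R_total = 0.92 + 3.24 = 4.16
U = 1/4.16 = 0.240385

0.240385


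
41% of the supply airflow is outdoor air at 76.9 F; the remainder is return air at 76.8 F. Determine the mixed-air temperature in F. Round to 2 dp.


T_mix = 0.41*76.9 + 0.59*76.8 = 76.84 F

76.84 F


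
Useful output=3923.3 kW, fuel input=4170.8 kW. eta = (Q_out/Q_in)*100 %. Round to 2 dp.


eta = (3923.3/4170.8)*100 = 94.07 %

94.07 %


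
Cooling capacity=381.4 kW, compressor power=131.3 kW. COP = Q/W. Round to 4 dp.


COP = 381.4 / 131.3 = 2.9048

2.9048


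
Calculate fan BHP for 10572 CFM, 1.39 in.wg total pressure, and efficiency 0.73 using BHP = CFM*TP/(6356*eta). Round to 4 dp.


BHP = 10572 * 1.39 / (6356 * 0.73) = 3.1671 hp

3.1671 hp


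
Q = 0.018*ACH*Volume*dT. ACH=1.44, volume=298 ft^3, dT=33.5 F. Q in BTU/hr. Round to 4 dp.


Q = 0.018 * 1.44 * 298 * 33.5 = 258.7594 BTU/hr

258.7594 BTU/hr


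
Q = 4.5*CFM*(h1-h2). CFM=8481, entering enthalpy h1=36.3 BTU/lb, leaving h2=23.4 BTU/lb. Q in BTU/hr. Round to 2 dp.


Q = 4.5 * 8481 * (36.3 - 23.4) = 492322.05 BTU/hr

492322.05 BTU/hr


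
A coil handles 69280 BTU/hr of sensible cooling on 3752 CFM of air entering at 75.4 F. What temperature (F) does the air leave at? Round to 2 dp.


dT = 69280/(1.08*3752) = 17.0971
T_leave = 75.4 - 17.0971 = 58.30 F

58.30 F


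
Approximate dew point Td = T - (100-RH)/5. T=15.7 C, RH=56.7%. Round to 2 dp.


Td = 15.7 - (100-56.7)/5 = 7.04 C

7.04 C


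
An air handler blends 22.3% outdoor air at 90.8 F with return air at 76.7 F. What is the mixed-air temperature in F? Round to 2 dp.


T_mix = 76.7 + (22.3/100)*(90.8-76.7) = 79.84 F

79.84 F


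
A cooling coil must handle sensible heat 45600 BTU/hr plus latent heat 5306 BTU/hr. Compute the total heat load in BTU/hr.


Qt = 45600 + 5306 = 50906 BTU/hr

50906 BTU/hr


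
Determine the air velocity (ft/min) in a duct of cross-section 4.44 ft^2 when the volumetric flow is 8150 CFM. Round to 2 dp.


V = 8150 / 4.44 = 1835.59 ft/min

1835.59 ft/min


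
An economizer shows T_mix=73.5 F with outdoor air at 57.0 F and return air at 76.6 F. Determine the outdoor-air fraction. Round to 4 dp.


frac = (73.5 - 76.6) / (57.0 - 76.6) = 0.1582

0.1582


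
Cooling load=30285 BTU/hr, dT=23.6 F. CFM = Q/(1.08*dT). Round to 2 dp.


CFM = 30285 / (1.08 * 23.6) = 1188.21

1188.21 CFM


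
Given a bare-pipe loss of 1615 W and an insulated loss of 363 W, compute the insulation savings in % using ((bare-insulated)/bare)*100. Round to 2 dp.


Savings = ((1615-363)/1615)*100 = 77.52 %

77.52 %


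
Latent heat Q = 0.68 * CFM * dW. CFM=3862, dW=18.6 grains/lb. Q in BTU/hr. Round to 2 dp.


Q = 0.68 * 3862 * 18.6 = 48846.58 BTU/hr

48846.58 BTU/hr


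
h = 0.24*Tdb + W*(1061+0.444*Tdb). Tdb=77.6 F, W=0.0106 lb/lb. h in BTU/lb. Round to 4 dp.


h = 0.24*77.6 + 0.0106*(1061+0.444*77.6) = 30.2358 BTU/lb

30.2358 BTU/lb


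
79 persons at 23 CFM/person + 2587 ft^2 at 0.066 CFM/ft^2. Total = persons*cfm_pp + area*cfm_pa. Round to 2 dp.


Total = 79*23 + 2587*0.066 = 1987.74 CFM

1987.74 CFM


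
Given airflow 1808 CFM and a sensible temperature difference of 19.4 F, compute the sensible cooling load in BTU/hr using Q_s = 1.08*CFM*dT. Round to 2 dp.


Q = 1.08 * 1808 * 19.4 = 37881.22 BTU/hr

37881.22 BTU/hr


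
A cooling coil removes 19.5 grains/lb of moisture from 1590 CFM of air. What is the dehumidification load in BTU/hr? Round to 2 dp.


Q = 0.68 * 1590 * 19.5 = 21083.40 BTU/hr

21083.40 BTU/hr


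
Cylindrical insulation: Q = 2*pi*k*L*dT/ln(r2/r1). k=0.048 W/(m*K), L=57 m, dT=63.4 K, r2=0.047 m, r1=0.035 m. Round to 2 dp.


Q = 2*pi*0.048*57*63.4/ln(0.047/0.035) = 3697.08 W

3697.08 W


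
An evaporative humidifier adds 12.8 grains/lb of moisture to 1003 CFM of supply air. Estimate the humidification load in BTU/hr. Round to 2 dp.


Q = 0.68 * 1003 * 12.8 = 8730.11 BTU/hr

8730.11 BTU/hr


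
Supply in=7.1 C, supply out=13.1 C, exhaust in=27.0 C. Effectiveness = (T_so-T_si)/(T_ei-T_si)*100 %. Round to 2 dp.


eff = (13.1-7.1)/(27.0-7.1)*100 = 30.15 %

30.15 %


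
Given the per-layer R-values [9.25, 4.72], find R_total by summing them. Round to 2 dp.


R_total = 9.25 + 4.72 = 13.97

13.97


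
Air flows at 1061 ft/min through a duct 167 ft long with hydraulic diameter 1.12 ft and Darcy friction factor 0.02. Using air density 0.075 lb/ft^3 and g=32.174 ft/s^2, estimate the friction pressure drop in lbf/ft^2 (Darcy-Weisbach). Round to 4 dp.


v_fps = 1061/60 = 17.6833 ft/s
dp = 0.02*(167/1.12)*0.075*17.6833^2/(2*32.174) = 1.0869 lbf/ft^2

1.0869 lbf/ft^2


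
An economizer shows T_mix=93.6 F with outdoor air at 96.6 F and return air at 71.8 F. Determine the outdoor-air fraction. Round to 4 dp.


frac = (93.6 - 71.8) / (96.6 - 71.8) = 0.8790

0.8790


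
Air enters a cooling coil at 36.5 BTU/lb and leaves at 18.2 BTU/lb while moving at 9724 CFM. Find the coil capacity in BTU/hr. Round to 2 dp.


Q = 4.5 * 9724 * (36.5 - 18.2) = 800771.40 BTU/hr

800771.40 BTU/hr


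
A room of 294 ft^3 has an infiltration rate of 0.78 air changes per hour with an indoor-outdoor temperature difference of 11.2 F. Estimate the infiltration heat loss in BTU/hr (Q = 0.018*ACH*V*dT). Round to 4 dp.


Q = 0.018 * 0.78 * 294 * 11.2 = 46.2309 BTU/hr

46.2309 BTU/hr


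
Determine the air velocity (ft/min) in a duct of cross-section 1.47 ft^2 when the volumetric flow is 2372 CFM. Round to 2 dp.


V = 2372 / 1.47 = 1613.61 ft/min

1613.61 ft/min


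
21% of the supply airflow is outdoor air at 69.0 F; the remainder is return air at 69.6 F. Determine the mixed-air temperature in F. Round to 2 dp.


T_mix = 0.21*69.0 + 0.79*69.6 = 69.47 F

69.47 F


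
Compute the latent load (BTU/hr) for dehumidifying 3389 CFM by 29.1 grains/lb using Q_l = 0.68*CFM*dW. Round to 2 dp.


Q = 0.68 * 3389 * 29.1 = 67061.53 BTU/hr

67061.53 BTU/hr


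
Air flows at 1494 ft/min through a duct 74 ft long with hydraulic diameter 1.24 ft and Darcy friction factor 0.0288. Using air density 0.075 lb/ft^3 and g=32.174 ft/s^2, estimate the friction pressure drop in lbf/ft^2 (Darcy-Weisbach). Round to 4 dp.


v_fps = 1494/60 = 24.9 ft/s
dp = 0.0288*(74/1.24)*0.075*24.9^2/(2*32.174) = 1.2420 lbf/ft^2

1.2420 lbf/ft^2


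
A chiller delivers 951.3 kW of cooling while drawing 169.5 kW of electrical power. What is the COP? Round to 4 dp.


COP = 951.3 / 169.5 = 5.6124

5.6124


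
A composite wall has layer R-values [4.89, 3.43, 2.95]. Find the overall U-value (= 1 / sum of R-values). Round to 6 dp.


R_total = 4.89 + 3.43 + 2.95 = 11.27
U = 1/11.27 = 0.088731

0.088731


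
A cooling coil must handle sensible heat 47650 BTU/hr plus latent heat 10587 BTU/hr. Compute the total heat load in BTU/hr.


Qt = 47650 + 10587 = 58237 BTU/hr

58237 BTU/hr


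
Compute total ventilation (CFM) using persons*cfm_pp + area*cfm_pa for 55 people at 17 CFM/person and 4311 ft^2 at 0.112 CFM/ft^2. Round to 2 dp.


Total = 55*17 + 4311*0.112 = 1417.83 CFM

1417.83 CFM


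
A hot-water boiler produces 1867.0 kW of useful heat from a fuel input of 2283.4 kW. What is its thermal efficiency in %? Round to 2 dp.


eta = (1867.0/2283.4)*100 = 81.76 %

81.76 %


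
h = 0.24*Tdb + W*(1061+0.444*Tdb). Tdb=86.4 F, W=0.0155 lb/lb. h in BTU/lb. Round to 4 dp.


h = 0.24*86.4 + 0.0155*(1061+0.444*86.4) = 37.7761 BTU/lb

37.7761 BTU/lb


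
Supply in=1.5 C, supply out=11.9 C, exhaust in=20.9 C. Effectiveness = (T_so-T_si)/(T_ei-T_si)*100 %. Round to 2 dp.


eff = (11.9-1.5)/(20.9-1.5)*100 = 53.61 %

53.61 %


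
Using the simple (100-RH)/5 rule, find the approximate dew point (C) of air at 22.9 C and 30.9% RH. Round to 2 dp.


Td = 22.9 - (100-30.9)/5 = 9.08 C

9.08 C


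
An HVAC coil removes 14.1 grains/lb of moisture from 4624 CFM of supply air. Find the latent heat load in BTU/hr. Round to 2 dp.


Q = 0.68 * 4624 * 14.1 = 44334.91 BTU/hr

44334.91 BTU/hr


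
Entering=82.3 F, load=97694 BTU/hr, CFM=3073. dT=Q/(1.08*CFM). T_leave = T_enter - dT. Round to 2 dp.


dT = 97694/(1.08*3073) = 29.4362
T_leave = 82.3 - 29.4362 = 52.86 F

52.86 F


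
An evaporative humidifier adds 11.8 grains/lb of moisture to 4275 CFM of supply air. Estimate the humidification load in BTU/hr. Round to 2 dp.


Q = 0.68 * 4275 * 11.8 = 34302.60 BTU/hr

34302.60 BTU/hr


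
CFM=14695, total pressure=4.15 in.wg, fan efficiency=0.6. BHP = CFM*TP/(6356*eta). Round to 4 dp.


BHP = 14695 * 4.15 / (6356 * 0.6) = 15.9913 hp

15.9913 hp


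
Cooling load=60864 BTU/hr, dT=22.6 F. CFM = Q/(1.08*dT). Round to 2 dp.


CFM = 60864 / (1.08 * 22.6) = 2493.61

2493.61 CFM


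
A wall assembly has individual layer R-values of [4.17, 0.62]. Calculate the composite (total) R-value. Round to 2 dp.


R_total = 4.17 + 0.62 = 4.79

4.79


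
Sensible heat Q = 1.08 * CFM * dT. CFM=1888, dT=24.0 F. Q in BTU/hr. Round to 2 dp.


Q = 1.08 * 1888 * 24.0 = 48936.96 BTU/hr

48936.96 BTU/hr


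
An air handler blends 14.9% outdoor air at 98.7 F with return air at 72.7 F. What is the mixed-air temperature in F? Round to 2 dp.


T_mix = 72.7 + (14.9/100)*(98.7-72.7) = 76.57 F

76.57 F


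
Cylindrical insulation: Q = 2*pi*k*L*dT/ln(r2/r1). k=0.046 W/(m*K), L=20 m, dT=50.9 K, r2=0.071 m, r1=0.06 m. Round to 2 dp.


Q = 2*pi*0.046*20*50.9/ln(0.071/0.06) = 1747.87 W

1747.87 W


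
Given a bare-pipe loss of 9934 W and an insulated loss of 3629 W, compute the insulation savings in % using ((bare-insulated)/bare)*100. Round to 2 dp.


Savings = ((9934-3629)/9934)*100 = 63.47 %

63.47 %


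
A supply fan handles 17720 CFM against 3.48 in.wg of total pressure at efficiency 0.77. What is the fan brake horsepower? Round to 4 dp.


BHP = 17720 * 3.48 / (6356 * 0.77) = 12.5999 hp

12.5999 hp


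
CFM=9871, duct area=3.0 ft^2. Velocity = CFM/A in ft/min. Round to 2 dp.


V = 9871 / 3.0 = 3290.33 ft/min

3290.33 ft/min


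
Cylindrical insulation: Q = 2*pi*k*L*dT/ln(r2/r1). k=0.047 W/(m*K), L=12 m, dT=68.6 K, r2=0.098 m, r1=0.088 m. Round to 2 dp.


Q = 2*pi*0.047*12*68.6/ln(0.098/0.088) = 2258.64 W

2258.64 W


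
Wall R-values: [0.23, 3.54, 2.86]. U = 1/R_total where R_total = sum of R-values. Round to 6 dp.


R_total = 0.23 + 3.54 + 2.86 = 6.63
U = 1/6.63 = 0.150830

0.150830


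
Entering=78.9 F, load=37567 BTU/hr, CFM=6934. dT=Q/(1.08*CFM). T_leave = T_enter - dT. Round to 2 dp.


dT = 37567/(1.08*6934) = 5.0165
T_leave = 78.9 - 5.0165 = 73.88 F

73.88 F


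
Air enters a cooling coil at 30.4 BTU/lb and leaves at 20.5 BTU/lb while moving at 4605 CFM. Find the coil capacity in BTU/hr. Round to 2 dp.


Q = 4.5 * 4605 * (30.4 - 20.5) = 205152.75 BTU/hr

205152.75 BTU/hr


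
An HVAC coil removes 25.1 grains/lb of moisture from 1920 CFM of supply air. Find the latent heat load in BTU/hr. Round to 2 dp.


Q = 0.68 * 1920 * 25.1 = 32770.56 BTU/hr

32770.56 BTU/hr


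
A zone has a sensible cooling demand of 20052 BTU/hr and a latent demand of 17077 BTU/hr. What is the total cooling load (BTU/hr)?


Qt = 20052 + 17077 = 37129 BTU/hr

37129 BTU/hr


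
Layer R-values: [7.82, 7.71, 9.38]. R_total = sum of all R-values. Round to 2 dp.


R_total = 7.82 + 7.71 + 9.38 = 24.91

24.91


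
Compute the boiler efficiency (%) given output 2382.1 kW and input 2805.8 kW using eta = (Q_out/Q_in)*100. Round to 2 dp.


eta = (2382.1/2805.8)*100 = 84.90 %

84.90 %


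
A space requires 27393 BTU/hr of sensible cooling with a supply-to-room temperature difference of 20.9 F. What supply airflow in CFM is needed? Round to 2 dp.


CFM = 27393 / (1.08 * 20.9) = 1213.58

1213.58 CFM


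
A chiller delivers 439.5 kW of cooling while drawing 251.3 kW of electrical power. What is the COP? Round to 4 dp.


COP = 439.5 / 251.3 = 1.7489

1.7489


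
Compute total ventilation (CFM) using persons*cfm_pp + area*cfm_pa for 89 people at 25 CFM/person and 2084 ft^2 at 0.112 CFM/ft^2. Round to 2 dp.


Total = 89*25 + 2084*0.112 = 2458.41 CFM

2458.41 CFM


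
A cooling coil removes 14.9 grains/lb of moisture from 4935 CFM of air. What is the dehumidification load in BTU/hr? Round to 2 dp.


Q = 0.68 * 4935 * 14.9 = 50001.42 BTU/hr

50001.42 BTU/hr


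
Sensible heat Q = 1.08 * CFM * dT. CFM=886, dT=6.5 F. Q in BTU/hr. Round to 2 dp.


Q = 1.08 * 886 * 6.5 = 6219.72 BTU/hr

6219.72 BTU/hr


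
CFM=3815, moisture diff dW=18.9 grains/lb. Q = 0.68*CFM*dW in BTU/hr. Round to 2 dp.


Q = 0.68 * 3815 * 18.9 = 49030.38 BTU/hr

49030.38 BTU/hr


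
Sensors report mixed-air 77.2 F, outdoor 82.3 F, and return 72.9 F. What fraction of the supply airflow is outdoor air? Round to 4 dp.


frac = (77.2 - 72.9) / (82.3 - 72.9) = 0.4574

0.4574


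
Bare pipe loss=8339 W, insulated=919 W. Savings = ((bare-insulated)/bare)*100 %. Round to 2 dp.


Savings = ((8339-919)/8339)*100 = 88.98 %

88.98 %


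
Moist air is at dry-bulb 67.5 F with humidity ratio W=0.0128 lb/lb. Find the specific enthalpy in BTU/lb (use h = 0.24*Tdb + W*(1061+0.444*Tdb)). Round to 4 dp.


h = 0.24*67.5 + 0.0128*(1061+0.444*67.5) = 30.1644 BTU/lb

30.1644 BTU/lb


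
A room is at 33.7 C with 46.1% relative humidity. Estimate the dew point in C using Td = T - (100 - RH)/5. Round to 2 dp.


Td = 33.7 - (100-46.1)/5 = 22.92 C

22.92 C


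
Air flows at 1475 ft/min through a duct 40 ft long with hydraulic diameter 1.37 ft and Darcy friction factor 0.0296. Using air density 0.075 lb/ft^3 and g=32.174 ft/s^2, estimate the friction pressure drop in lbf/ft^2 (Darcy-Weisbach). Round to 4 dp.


v_fps = 1475/60 = 24.5833 ft/s
dp = 0.0296*(40/1.37)*0.075*24.5833^2/(2*32.174) = 0.6087 lbf/ft^2

0.6087 lbf/ft^2


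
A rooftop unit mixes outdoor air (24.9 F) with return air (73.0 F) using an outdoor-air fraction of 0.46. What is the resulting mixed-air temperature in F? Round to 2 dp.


T_mix = 0.46*24.9 + 0.54*73.0 = 50.87 F

50.87 F


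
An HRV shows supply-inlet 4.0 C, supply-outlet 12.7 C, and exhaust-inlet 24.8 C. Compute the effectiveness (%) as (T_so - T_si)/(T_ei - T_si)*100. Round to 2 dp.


eff = (12.7-4.0)/(24.8-4.0)*100 = 41.83 %

41.83 %


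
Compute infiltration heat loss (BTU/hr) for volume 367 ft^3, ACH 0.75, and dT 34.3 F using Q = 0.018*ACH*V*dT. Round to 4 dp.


Q = 0.018 * 0.75 * 367 * 34.3 = 169.9394 BTU/hr

169.9394 BTU/hr


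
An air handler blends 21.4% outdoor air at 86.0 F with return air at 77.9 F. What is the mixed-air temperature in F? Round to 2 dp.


T_mix = 77.9 + (21.4/100)*(86.0-77.9) = 79.63 F

79.63 F


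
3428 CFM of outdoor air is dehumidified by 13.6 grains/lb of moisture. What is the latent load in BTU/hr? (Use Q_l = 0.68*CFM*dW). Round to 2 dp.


Q = 0.68 * 3428 * 13.6 = 31702.14 BTU/hr

31702.14 BTU/hr


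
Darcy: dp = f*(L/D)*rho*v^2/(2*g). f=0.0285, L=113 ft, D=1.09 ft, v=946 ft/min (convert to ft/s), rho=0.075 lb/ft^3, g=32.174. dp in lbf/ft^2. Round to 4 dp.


v_fps = 946/60 = 15.7667 ft/s
dp = 0.0285*(113/1.09)*0.075*15.7667^2/(2*32.174) = 0.8561 lbf/ft^2

0.8561 lbf/ft^2


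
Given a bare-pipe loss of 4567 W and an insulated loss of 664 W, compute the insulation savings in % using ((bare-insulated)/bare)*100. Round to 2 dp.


Savings = ((4567-664)/4567)*100 = 85.46 %

85.46 %


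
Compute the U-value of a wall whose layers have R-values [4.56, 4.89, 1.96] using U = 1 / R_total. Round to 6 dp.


R_total = 4.56 + 4.89 + 1.96 = 11.41
U = 1/11.41 = 0.087642

0.087642


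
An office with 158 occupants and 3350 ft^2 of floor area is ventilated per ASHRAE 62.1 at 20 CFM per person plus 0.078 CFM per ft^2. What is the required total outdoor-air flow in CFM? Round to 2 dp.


Total = 158*20 + 3350*0.078 = 3421.30 CFM

3421.30 CFM


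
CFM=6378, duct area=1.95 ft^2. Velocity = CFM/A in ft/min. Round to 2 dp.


V = 6378 / 1.95 = 3270.77 ft/min

3270.77 ft/min


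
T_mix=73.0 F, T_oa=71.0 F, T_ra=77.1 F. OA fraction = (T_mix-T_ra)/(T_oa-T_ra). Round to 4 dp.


frac = (73.0 - 77.1) / (71.0 - 77.1) = 0.6721

0.6721


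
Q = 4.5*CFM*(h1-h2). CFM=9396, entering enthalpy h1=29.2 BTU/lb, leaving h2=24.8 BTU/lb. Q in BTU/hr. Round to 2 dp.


Q = 4.5 * 9396 * (29.2 - 24.8) = 186040.80 BTU/hr

186040.80 BTU/hr


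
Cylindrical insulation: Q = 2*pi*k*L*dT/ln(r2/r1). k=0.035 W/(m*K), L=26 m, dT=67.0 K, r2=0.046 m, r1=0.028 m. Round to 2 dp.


Q = 2*pi*0.035*26*67.0/ln(0.046/0.028) = 771.67 W

771.67 W


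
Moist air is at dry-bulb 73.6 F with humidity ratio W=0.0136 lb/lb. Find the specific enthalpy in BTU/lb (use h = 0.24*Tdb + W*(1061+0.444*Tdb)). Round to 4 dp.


h = 0.24*73.6 + 0.0136*(1061+0.444*73.6) = 32.5380 BTU/lb

32.5380 BTU/lb


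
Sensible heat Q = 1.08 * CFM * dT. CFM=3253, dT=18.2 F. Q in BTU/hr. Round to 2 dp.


Q = 1.08 * 3253 * 18.2 = 63940.97 BTU/hr

63940.97 BTU/hr


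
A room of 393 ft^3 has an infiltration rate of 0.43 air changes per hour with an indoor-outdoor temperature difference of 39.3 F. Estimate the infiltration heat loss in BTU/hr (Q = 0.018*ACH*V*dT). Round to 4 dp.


Q = 0.018 * 0.43 * 393 * 39.3 = 119.5435 BTU/hr

119.5435 BTU/hr


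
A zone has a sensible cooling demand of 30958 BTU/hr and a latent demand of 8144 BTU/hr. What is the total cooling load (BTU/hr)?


Qt = 30958 + 8144 = 39102 BTU/hr

39102 BTU/hr


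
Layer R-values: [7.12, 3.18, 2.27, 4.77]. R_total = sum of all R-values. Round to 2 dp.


R_total = 7.12 + 3.18 + 2.27 + 4.77 = 17.34

17.34


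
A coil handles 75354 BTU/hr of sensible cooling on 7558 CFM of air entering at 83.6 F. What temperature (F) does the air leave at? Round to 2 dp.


dT = 75354/(1.08*7558) = 9.2316
T_leave = 83.6 - 9.2316 = 74.37 F

74.37 F


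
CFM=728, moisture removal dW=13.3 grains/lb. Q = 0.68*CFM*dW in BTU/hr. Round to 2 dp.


Q = 0.68 * 728 * 13.3 = 6584.03 BTU/hr

6584.03 BTU/hr


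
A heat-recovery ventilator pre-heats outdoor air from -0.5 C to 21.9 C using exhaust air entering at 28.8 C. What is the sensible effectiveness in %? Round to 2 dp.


eff = (21.9-(-0.5))/(28.8-(-0.5))*100 = 76.45 %

76.45 %


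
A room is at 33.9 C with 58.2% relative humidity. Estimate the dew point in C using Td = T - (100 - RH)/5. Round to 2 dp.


Td = 33.9 - (100-58.2)/5 = 25.54 C

25.54 C


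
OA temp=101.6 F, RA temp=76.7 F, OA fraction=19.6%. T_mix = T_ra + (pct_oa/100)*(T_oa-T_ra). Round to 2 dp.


T_mix = 76.7 + (19.6/100)*(101.6-76.7) = 81.58 F

81.58 F


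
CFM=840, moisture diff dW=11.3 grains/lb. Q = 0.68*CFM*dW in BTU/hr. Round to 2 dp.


Q = 0.68 * 840 * 11.3 = 6454.56 BTU/hr

6454.56 BTU/hr


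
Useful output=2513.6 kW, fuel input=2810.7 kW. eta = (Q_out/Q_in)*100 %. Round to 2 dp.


eta = (2513.6/2810.7)*100 = 89.43 %

89.43 %


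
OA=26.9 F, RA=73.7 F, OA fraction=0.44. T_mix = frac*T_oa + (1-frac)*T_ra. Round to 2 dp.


T_mix = 0.44*26.9 + 0.56*73.7 = 53.11 F

53.11 F


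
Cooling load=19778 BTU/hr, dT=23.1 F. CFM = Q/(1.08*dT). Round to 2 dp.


CFM = 19778 / (1.08 * 23.1) = 792.77

792.77 CFM


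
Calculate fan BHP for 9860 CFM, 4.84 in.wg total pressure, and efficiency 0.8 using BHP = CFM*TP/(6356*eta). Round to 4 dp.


BHP = 9860 * 4.84 / (6356 * 0.8) = 9.3853 hp

9.3853 hp


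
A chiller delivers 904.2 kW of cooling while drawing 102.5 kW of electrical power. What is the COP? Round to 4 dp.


COP = 904.2 / 102.5 = 8.8215

8.8215


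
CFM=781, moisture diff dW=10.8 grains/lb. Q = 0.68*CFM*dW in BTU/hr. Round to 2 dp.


Q = 0.68 * 781 * 10.8 = 5735.66 BTU/hr

5735.66 BTU/hr


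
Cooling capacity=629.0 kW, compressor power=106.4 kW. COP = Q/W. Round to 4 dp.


COP = 629.0 / 106.4 = 5.9117

5.9117


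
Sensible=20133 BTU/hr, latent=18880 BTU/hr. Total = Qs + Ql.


Qt = 20133 + 18880 = 39013 BTU/hr

39013 BTU/hr


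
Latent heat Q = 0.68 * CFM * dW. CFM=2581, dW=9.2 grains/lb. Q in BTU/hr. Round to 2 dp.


Q = 0.68 * 2581 * 9.2 = 16146.74 BTU/hr

16146.74 BTU/hr


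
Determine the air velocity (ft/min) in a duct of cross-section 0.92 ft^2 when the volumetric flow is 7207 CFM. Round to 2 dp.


V = 7207 / 0.92 = 7833.70 ft/min

7833.70 ft/min


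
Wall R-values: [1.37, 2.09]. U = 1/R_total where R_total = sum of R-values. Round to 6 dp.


R_total = 1.37 + 2.09 = 3.46
U = 1/3.46 = 0.289017

0.289017


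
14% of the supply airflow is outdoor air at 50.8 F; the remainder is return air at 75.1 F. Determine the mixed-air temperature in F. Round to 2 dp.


T_mix = 0.14*50.8 + 0.86*75.1 = 71.70 F

71.70 F


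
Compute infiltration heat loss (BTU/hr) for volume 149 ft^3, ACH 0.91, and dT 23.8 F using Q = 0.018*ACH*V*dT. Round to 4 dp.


Q = 0.018 * 0.91 * 149 * 23.8 = 58.0868 BTU/hr

58.0868 BTU/hr


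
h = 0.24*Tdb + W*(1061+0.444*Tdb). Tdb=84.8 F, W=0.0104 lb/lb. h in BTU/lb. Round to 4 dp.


h = 0.24*84.8 + 0.0104*(1061+0.444*84.8) = 31.7780 BTU/lb

31.7780 BTU/lb


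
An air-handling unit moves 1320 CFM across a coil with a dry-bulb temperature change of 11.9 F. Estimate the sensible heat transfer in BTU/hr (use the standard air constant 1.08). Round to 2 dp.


Q = 1.08 * 1320 * 11.9 = 16964.64 BTU/hr

16964.64 BTU/hr


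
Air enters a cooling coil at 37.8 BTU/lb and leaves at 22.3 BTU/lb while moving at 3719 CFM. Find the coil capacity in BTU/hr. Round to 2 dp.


Q = 4.5 * 3719 * (37.8 - 22.3) = 259400.25 BTU/hr

259400.25 BTU/hr


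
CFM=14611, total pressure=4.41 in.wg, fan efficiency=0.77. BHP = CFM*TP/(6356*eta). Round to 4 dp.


BHP = 14611 * 4.41 / (6356 * 0.77) = 13.1657 hp

13.1657 hp


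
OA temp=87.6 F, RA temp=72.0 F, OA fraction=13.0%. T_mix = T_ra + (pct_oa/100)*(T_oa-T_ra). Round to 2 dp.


T_mix = 72.0 + (13.0/100)*(87.6-72.0) = 74.03 F

74.03 F


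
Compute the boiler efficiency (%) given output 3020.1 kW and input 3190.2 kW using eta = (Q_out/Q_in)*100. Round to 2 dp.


eta = (3020.1/3190.2)*100 = 94.67 %

94.67 %


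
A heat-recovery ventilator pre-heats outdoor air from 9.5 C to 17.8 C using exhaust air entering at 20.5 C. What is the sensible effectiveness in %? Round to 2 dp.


eff = (17.8-9.5)/(20.5-9.5)*100 = 75.45 %

75.45 %


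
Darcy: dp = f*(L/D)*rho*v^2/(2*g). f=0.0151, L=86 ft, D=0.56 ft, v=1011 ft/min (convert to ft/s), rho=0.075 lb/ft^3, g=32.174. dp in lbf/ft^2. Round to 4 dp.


v_fps = 1011/60 = 16.85 ft/s
dp = 0.0151*(86/0.56)*0.075*16.85^2/(2*32.174) = 0.7674 lbf/ft^2

0.7674 lbf/ft^2


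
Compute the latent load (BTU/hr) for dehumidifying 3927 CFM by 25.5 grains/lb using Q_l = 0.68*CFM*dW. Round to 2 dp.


Q = 0.68 * 3927 * 25.5 = 68094.18 BTU/hr

68094.18 BTU/hr


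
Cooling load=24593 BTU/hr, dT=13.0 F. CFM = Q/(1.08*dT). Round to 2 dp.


CFM = 24593 / (1.08 * 13.0) = 1751.64

1751.64 CFM


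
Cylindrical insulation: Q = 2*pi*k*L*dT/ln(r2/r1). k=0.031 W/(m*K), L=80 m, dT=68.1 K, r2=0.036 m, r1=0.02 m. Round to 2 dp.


Q = 2*pi*0.031*80*68.1/ln(0.036/0.02) = 1805.34 W

1805.34 W


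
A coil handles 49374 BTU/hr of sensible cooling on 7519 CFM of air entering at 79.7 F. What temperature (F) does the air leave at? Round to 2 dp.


dT = 49374/(1.08*7519) = 6.0802
T_leave = 79.7 - 6.0802 = 73.62 F

73.62 F


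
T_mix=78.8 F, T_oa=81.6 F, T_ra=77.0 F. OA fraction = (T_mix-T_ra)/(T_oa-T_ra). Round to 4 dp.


frac = (78.8 - 77.0) / (81.6 - 77.0) = 0.3913

0.3913


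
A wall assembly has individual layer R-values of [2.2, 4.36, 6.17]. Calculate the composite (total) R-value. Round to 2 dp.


R_total = 2.2 + 4.36 + 6.17 = 12.73

12.73


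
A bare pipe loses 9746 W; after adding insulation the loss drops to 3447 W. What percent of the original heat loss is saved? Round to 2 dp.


Savings = ((9746-3447)/9746)*100 = 64.63 %

64.63 %


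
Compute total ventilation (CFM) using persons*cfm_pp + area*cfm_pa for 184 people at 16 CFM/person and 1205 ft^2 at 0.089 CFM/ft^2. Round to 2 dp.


Total = 184*16 + 1205*0.089 = 3051.25 CFM

3051.25 CFM


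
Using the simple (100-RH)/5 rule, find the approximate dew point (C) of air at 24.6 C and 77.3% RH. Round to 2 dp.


Td = 24.6 - (100-77.3)/5 = 20.06 C

20.06 C


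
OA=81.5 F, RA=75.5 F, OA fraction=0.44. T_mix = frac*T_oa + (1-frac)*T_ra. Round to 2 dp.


T_mix = 0.44*81.5 + 0.56*75.5 = 78.14 F

78.14 F


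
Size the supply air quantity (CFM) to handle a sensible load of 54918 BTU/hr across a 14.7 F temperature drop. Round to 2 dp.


CFM = 54918 / (1.08 * 14.7) = 3459.18

3459.18 CFM


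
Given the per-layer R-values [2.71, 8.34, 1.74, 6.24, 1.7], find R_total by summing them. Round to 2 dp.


R_total = 2.71 + 8.34 + 1.74 + 6.24 + 1.7 = 20.73

20.73


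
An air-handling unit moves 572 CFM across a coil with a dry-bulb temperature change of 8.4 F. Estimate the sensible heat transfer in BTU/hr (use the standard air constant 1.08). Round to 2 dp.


Q = 1.08 * 572 * 8.4 = 5189.18 BTU/hr

5189.18 BTU/hr


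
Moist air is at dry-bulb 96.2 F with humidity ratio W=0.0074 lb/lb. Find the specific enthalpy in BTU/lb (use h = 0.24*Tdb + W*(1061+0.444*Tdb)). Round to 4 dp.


h = 0.24*96.2 + 0.0074*(1061+0.444*96.2) = 31.2555 BTU/lb

31.2555 BTU/lb


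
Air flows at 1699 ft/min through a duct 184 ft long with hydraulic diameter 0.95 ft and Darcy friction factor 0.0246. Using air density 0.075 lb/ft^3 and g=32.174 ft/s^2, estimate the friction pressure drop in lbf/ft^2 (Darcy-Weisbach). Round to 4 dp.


v_fps = 1699/60 = 28.3167 ft/s
dp = 0.0246*(184/0.95)*0.075*28.3167^2/(2*32.174) = 4.4529 lbf/ft^2

4.4529 lbf/ft^2


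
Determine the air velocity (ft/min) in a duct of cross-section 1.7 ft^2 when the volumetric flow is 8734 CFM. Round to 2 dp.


V = 8734 / 1.7 = 5137.65 ft/min

5137.65 ft/min


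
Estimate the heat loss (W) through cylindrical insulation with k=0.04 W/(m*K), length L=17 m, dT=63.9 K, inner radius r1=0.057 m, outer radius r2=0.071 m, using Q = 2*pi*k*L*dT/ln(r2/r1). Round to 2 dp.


Q = 2*pi*0.04*17*63.9/ln(0.071/0.057) = 1243.08 W

1243.08 W


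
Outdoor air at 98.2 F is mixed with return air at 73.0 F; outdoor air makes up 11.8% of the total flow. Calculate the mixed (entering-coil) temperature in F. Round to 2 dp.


T_mix = 73.0 + (11.8/100)*(98.2-73.0) = 75.97 F

75.97 F


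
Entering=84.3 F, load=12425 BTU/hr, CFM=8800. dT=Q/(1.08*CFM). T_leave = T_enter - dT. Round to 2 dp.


dT = 12425/(1.08*8800) = 1.3073
T_leave = 84.3 - 1.3073 = 82.99 F

82.99 F


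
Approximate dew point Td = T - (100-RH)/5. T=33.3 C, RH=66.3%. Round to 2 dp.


Td = 33.3 - (100-66.3)/5 = 26.56 C

26.56 C


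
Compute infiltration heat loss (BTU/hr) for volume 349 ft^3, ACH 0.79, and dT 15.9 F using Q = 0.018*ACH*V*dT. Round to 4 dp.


Q = 0.018 * 0.79 * 349 * 15.9 = 78.9082 BTU/hr

78.9082 BTU/hr


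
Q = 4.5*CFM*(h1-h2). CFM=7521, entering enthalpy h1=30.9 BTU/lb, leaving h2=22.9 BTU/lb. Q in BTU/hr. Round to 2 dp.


Q = 4.5 * 7521 * (30.9 - 22.9) = 270756.00 BTU/hr

270756.00 BTU/hr


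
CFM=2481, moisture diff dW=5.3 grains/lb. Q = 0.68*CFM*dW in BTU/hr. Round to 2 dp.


Q = 0.68 * 2481 * 5.3 = 8941.52 BTU/hr

8941.52 BTU/hr


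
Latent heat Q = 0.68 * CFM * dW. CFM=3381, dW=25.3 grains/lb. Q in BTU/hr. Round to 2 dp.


Q = 0.68 * 3381 * 25.3 = 58166.72 BTU/hr

58166.72 BTU/hr


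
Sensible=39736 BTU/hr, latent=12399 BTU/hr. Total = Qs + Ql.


Qt = 39736 + 12399 = 52135 BTU/hr

52135 BTU/hr


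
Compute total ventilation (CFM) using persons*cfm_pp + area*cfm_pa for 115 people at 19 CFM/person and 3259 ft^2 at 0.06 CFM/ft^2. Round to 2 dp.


Total = 115*19 + 3259*0.06 = 2380.54 CFM

2380.54 CFM


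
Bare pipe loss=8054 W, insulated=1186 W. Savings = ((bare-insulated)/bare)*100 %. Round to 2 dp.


Savings = ((8054-1186)/8054)*100 = 85.27 %

85.27 %


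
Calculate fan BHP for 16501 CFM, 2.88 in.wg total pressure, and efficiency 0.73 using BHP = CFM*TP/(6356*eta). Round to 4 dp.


BHP = 16501 * 2.88 / (6356 * 0.73) = 10.2423 hp

10.2423 hp


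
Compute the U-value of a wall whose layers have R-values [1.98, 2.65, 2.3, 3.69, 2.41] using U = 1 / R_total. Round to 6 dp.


R_total = 1.98 + 2.65 + 2.3 + 3.69 + 2.41 = 13.03
U = 1/13.03 = 0.076746

0.076746


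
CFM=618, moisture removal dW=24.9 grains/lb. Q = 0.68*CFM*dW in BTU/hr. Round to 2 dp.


Q = 0.68 * 618 * 24.9 = 10463.98 BTU/hr

10463.98 BTU/hr


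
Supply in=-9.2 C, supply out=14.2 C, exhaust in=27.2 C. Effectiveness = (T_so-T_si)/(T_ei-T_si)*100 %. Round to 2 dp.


eff = (14.2-(-9.2))/(27.2-(-9.2))*100 = 64.29 %

64.29 %


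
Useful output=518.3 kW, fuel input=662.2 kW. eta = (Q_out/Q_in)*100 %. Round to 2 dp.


eta = (518.3/662.2)*100 = 78.27 %

78.27 %


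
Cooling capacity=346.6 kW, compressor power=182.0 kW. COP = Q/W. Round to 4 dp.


COP = 346.6 / 182.0 = 1.9044

1.9044


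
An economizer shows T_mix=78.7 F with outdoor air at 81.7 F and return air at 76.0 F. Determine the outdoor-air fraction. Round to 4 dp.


frac = (78.7 - 76.0) / (81.7 - 76.0) = 0.4737

0.4737


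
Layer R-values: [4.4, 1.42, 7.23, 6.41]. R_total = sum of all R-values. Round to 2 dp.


R_total = 4.4 + 1.42 + 7.23 + 6.41 = 19.46

19.46


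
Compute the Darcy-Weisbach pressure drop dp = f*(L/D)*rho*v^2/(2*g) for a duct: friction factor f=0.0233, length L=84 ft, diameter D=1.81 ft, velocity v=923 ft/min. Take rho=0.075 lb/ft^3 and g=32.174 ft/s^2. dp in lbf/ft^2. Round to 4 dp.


v_fps = 923/60 = 15.3833 ft/s
dp = 0.0233*(84/1.81)*0.075*15.3833^2/(2*32.174) = 0.2983 lbf/ft^2

0.2983 lbf/ft^2


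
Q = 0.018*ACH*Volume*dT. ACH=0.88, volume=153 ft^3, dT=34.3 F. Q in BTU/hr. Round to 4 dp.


Q = 0.018 * 0.88 * 153 * 34.3 = 83.1267 BTU/hr

83.1267 BTU/hr


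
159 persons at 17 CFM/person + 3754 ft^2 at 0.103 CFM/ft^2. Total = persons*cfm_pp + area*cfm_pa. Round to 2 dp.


Total = 159*17 + 3754*0.103 = 3089.66 CFM

3089.66 CFM


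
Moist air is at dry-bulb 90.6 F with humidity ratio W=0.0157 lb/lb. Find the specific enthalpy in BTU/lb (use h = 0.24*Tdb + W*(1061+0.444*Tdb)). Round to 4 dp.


h = 0.24*90.6 + 0.0157*(1061+0.444*90.6) = 39.0333 BTU/lb

39.0333 BTU/lb


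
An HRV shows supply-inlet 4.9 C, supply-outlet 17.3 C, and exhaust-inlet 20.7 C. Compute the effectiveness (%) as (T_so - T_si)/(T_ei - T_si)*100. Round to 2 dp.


eff = (17.3-4.9)/(20.7-4.9)*100 = 78.48 %

78.48 %


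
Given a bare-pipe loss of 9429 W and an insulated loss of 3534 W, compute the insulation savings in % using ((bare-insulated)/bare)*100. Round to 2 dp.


Savings = ((9429-3534)/9429)*100 = 62.52 %

62.52 %


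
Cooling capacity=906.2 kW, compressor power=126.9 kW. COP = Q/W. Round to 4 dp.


COP = 906.2 / 126.9 = 7.1411

7.1411


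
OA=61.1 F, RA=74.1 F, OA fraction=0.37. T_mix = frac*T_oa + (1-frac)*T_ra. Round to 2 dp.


T_mix = 0.37*61.1 + 0.63*74.1 = 69.29 F

69.29 F


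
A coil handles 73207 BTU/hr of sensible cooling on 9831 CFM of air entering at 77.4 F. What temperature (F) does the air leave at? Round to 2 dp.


dT = 73207/(1.08*9831) = 6.8950
T_leave = 77.4 - 6.8950 = 70.51 F

70.51 F


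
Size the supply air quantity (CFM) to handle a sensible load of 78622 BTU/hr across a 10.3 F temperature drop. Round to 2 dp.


CFM = 78622 / (1.08 * 10.3) = 7067.78

7067.78 CFM


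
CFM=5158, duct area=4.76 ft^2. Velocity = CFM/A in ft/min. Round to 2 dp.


V = 5158 / 4.76 = 1083.61 ft/min

1083.61 ft/min


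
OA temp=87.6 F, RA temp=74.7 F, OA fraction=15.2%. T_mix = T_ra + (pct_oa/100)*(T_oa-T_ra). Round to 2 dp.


T_mix = 74.7 + (15.2/100)*(87.6-74.7) = 76.66 F

76.66 F


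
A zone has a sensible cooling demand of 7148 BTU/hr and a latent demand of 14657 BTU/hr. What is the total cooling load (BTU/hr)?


Qt = 7148 + 14657 = 21805 BTU/hr

21805 BTU/hr


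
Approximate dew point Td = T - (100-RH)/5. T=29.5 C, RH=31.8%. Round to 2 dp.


Td = 29.5 - (100-31.8)/5 = 15.86 C

15.86 C


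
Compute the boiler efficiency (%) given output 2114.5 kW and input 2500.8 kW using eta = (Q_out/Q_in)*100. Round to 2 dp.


eta = (2114.5/2500.8)*100 = 84.55 %

84.55 %


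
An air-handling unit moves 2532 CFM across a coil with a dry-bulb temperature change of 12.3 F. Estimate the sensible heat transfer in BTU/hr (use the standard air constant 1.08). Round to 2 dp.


Q = 1.08 * 2532 * 12.3 = 33635.09 BTU/hr

33635.09 BTU/hr


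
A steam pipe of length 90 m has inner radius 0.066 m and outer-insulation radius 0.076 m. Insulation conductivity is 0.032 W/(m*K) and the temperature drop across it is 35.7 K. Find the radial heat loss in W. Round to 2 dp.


Q = 2*pi*0.032*90*35.7/ln(0.076/0.066) = 4579.09 W

4579.09 W


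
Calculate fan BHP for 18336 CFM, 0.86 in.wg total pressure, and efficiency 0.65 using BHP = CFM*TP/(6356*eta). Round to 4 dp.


BHP = 18336 * 0.86 / (6356 * 0.65) = 3.8169 hp

3.8169 hp


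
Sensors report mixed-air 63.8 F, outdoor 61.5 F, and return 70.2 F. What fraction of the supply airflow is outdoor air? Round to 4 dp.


frac = (63.8 - 70.2) / (61.5 - 70.2) = 0.7356

0.7356


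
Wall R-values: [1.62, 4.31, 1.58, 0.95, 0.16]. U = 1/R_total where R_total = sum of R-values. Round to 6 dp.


R_total = 1.62 + 4.31 + 1.58 + 0.95 + 0.16 = 8.62
U = 1/8.62 = 0.116009

0.116009


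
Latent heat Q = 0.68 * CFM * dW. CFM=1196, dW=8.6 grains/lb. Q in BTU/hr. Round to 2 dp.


Q = 0.68 * 1196 * 8.6 = 6994.21 BTU/hr

6994.21 BTU/hr


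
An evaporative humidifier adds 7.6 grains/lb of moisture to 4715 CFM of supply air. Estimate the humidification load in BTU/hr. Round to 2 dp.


Q = 0.68 * 4715 * 7.6 = 24367.12 BTU/hr

24367.12 BTU/hr


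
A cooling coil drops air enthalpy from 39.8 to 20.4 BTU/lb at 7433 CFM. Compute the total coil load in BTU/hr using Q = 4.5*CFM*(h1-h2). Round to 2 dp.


Q = 4.5 * 7433 * (39.8 - 20.4) = 648900.90 BTU/hr

648900.90 BTU/hr


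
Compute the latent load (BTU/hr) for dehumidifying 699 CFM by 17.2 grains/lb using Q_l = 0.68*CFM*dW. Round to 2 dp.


Q = 0.68 * 699 * 17.2 = 8175.50 BTU/hr

8175.50 BTU/hr


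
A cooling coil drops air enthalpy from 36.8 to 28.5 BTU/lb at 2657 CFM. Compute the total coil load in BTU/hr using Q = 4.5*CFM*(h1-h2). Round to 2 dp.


Q = 4.5 * 2657 * (36.8 - 28.5) = 99238.95 BTU/hr

99238.95 BTU/hr


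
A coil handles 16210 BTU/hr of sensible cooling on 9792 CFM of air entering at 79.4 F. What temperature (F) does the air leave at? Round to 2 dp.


dT = 16210/(1.08*9792) = 1.5328
T_leave = 79.4 - 1.5328 = 77.87 F

77.87 F


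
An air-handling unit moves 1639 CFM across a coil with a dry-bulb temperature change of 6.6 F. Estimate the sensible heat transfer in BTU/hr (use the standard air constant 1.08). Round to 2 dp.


Q = 1.08 * 1639 * 6.6 = 11682.79 BTU/hr

11682.79 BTU/hr


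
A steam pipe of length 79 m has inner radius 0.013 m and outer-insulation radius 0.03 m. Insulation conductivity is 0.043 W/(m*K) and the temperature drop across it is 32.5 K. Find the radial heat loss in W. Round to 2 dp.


Q = 2*pi*0.043*79*32.5/ln(0.03/0.013) = 829.51 W

829.51 W


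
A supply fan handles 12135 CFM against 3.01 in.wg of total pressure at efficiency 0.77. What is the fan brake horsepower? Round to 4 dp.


BHP = 12135 * 3.01 / (6356 * 0.77) = 7.4633 hp

7.4633 hp


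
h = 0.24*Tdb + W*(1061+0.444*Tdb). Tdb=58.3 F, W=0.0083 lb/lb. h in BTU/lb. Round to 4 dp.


h = 0.24*58.3 + 0.0083*(1061+0.444*58.3) = 23.0131 BTU/lb

23.0131 BTU/lb


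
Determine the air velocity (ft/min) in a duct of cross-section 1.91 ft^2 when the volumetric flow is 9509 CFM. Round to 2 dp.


V = 9509 / 1.91 = 4978.53 ft/min

4978.53 ft/min


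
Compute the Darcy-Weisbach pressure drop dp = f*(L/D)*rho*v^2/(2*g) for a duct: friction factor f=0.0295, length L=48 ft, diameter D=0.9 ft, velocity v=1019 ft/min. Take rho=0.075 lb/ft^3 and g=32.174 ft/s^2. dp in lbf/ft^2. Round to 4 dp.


v_fps = 1019/60 = 16.9833 ft/s
dp = 0.0295*(48/0.9)*0.075*16.9833^2/(2*32.174) = 0.5289 lbf/ft^2

0.5289 lbf/ft^2


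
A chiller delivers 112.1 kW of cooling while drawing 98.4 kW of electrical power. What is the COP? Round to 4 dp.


COP = 112.1 / 98.4 = 1.1392

1.1392


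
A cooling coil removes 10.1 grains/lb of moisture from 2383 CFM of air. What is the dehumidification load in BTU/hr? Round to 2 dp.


Q = 0.68 * 2383 * 10.1 = 16366.44 BTU/hr

16366.44 BTU/hr


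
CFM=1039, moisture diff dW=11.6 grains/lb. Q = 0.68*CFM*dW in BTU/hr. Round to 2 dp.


Q = 0.68 * 1039 * 11.6 = 8195.63 BTU/hr

8195.63 BTU/hr


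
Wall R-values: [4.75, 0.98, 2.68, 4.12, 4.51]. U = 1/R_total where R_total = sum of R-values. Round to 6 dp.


R_total = 4.75 + 0.98 + 2.68 + 4.12 + 4.51 = 17.04
U = 1/17.04 = 0.058685

0.058685


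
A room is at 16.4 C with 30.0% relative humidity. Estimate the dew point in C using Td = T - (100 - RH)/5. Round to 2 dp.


Td = 16.4 - (100-30.0)/5 = 2.40 C

2.40 C


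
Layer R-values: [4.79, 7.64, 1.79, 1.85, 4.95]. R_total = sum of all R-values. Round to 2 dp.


R_total = 4.79 + 7.64 + 1.79 + 1.85 + 4.95 = 21.02

21.02


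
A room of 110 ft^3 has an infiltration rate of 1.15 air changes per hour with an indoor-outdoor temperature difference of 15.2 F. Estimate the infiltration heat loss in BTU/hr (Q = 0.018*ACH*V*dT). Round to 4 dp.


Q = 0.018 * 1.15 * 110 * 15.2 = 34.6104 BTU/hr

34.6104 BTU/hr


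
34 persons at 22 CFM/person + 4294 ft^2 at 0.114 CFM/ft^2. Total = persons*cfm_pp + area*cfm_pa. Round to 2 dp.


Total = 34*22 + 4294*0.114 = 1237.52 CFM

1237.52 CFM
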